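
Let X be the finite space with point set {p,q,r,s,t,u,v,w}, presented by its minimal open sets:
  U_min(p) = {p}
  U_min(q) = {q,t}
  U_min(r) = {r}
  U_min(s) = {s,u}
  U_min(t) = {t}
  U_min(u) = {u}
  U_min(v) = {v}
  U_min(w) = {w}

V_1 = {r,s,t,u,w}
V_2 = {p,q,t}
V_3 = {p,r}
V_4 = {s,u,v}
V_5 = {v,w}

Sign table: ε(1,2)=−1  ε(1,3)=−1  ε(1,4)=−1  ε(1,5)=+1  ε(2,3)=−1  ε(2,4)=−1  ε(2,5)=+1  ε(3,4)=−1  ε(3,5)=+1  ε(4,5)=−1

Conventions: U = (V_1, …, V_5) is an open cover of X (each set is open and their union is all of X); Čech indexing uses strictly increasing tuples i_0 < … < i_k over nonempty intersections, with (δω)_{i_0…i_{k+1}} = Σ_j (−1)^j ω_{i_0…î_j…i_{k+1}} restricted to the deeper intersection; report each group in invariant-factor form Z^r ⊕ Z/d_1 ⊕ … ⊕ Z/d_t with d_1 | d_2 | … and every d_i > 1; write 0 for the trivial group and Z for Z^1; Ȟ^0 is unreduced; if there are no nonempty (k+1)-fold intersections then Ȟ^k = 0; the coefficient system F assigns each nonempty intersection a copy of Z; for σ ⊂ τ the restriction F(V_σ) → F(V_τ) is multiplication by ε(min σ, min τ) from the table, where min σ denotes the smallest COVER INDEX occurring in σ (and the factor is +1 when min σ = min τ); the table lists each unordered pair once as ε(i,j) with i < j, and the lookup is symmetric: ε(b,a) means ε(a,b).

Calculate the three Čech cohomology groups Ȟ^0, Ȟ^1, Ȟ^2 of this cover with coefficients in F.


Ȟ^0 = 0,  Ȟ^1 = Z ⊕ Z/2,  Ȟ^2 = 0

cover nerve:
  V12={t} V13={r} V14={s,u} V15={w} V23={p} V45={v}
C dims 5,6; δ0: rk 5, SNF 1^4·2
Ȟ^0: (5−5)−0=0 ⇒ 0
Ȟ^1: (6−0)−5=1 plus torsion [2] ⇒ Z ⊕ Z/2
Ȟ^2: (0−0)−0=0 ⇒ 0


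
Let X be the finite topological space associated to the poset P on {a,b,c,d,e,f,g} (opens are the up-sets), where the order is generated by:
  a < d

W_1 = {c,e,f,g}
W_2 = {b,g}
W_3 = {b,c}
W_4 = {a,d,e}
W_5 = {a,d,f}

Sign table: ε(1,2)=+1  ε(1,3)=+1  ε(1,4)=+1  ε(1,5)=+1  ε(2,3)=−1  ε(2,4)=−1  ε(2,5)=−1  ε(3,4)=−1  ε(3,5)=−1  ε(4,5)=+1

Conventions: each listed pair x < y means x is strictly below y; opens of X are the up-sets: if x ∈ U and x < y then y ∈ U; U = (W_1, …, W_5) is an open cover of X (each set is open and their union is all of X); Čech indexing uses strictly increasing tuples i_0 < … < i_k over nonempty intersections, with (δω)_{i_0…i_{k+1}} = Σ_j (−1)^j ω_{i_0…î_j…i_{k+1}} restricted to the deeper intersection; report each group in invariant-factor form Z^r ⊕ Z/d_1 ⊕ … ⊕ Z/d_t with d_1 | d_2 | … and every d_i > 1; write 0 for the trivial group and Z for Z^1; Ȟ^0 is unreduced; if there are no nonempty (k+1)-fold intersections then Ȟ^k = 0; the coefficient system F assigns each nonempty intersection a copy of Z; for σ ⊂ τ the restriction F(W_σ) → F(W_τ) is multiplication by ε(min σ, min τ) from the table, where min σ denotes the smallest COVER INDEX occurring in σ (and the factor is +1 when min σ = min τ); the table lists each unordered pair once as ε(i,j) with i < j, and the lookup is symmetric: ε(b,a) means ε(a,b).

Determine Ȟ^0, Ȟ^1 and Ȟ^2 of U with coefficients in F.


nonempty overlaps:
  W12={g} W13={c} W14={e} W15={f} W23={b} W45={a,d}
C dims 5,6; δ0: rk 5, SNF 1^4·2
degree 0: 5−5−0 = 0 → Ȟ^0 ≅ 0
degree 1: 6−0−5 = 1 plus torsion [2] → Ȟ^1 ≅ Z ⊕ Z/2
degree 2: 0−0−0 = 0 → Ȟ^2 ≅ 0

Ȟ^0(U;F) ≅ 0; Ȟ^1(U;F) ≅ Z ⊕ Z/2; Ȟ^2(U;F) ≅ 0


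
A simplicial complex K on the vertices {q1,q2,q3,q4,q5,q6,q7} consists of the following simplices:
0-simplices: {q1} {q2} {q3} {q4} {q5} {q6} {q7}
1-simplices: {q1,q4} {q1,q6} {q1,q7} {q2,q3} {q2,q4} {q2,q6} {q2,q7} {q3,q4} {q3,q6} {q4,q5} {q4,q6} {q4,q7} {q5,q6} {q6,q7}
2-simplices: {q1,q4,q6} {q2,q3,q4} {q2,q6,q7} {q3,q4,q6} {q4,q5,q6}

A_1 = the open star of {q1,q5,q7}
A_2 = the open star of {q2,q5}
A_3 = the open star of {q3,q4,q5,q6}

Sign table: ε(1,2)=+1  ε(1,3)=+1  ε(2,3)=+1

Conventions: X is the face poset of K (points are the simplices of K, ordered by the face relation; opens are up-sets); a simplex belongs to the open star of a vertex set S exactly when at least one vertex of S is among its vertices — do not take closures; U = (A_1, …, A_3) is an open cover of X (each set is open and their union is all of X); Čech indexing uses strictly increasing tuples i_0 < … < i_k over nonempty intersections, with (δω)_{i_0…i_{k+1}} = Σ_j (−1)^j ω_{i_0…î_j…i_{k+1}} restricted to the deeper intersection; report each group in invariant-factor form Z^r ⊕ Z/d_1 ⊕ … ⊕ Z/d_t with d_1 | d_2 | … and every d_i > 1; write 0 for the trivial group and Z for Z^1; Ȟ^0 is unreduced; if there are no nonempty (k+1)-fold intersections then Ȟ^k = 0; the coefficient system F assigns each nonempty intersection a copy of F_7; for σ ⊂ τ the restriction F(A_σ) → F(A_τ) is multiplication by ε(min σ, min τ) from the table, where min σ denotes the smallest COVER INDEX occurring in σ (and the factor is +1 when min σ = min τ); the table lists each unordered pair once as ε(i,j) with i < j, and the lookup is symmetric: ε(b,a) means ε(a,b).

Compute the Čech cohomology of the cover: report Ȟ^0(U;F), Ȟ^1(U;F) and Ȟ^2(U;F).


Ȟ^0(U;F) ≅ Z/7; Ȟ^1(U;F) ≅ 0; Ȟ^2(U;F) ≅ 0

intersection data:
  A1={{q1},{q5},{q7},{q1,q4},{q1,q6},{q1,q7},{q2,q7},{q4,q5},{q4,q7},{q5,q6},{q6,q7},{q1,q4,q6},{q2,q6,q7},{q4,q5,q6}} A2={{q2},{q5},{q2,q3},{q2,q4},{q2,q6},{q2,q7},{q4,q5},{q5,q6},{q2,q3,q4},{q2,q6,q7},{q4,q5,q6}} A3={{q3},{q4},{q5},{q6},{q1,q4},{q1,q6},{q2,q3},{q2,q4},{q2,q6},{q3,q4},{q3,q6},{q4,q5},{q4,q6},{q4,q7},{q5,q6},{q6,q7},{q1,q4,q6},{q2,q3,q4},{q2,q6,q7},{q3,q4,q6},{q4,q5,q6}}
  A12={{q5},{q2,q7},{q4,q5},{q5,q6},{q2,q6,q7},{q4,q5,q6}} A13={{q5},{q1,q4},{q1,q6},{q4,q5},{q4,q7},{q5,q6},{q6,q7},{q1,q4,q6},{q2,q6,q7},{q4,q5,q6}} A23={{q5},{q2,q3},{q2,q4},{q2,q6},{q4,q5},{q5,q6},{q2,q3,q4},{q2,q6,q7},{q4,q5,q6}}
  A123={{q5},{q4,q5},{q5,q6},{q2,q6,q7},{q4,q5,q6}}
C dims 3,3,1; δ0: rk_F7 2; δ1: rk_F7 1
Ȟ^0 = (3 − 2) − 0 = 1, so Ȟ^0 ≅ Z/7
Ȟ^1 = (3 − 1) − 2 = 0, so Ȟ^1 ≅ 0
Ȟ^2 = (1 − 0) − 1 = 0, so Ȟ^2 ≅ 0


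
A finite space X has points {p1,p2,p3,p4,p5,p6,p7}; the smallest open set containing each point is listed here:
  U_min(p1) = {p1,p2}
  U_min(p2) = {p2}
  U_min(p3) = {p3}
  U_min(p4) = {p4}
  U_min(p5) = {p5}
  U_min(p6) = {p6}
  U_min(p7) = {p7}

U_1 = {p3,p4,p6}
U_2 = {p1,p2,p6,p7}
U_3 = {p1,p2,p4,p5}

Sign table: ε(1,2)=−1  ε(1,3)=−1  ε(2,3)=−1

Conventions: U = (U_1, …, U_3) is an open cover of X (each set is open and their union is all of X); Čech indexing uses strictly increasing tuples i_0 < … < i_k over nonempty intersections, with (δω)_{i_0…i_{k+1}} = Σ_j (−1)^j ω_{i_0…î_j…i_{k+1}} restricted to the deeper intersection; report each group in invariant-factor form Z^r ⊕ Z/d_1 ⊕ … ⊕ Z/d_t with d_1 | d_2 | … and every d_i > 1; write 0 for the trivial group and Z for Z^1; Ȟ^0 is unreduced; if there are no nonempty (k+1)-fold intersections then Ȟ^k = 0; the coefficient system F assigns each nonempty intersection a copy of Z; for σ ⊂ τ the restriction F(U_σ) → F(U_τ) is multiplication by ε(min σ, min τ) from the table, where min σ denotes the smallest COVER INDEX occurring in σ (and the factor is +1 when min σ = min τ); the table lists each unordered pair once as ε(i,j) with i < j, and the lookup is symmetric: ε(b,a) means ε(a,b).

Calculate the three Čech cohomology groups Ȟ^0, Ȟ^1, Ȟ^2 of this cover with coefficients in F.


nerve of the cover:
  U12={p6} U13={p4} U23={p1,p2}
C dims 3,3; δ0: rk 3, SNF 1^2·2
Ȟ^0 = (3 − 3) − 0 = 0, so Ȟ^0 ≅ 0
Ȟ^1 = (3 − 0) − 3 = 0 plus torsion [2], so Ȟ^1 ≅ Z/2
Ȟ^2 = (0 − 0) − 0 = 0, so Ȟ^2 ≅ 0

Ȟ^0 = 0, Ȟ^1 = Z/2, Ȟ^2 = 0


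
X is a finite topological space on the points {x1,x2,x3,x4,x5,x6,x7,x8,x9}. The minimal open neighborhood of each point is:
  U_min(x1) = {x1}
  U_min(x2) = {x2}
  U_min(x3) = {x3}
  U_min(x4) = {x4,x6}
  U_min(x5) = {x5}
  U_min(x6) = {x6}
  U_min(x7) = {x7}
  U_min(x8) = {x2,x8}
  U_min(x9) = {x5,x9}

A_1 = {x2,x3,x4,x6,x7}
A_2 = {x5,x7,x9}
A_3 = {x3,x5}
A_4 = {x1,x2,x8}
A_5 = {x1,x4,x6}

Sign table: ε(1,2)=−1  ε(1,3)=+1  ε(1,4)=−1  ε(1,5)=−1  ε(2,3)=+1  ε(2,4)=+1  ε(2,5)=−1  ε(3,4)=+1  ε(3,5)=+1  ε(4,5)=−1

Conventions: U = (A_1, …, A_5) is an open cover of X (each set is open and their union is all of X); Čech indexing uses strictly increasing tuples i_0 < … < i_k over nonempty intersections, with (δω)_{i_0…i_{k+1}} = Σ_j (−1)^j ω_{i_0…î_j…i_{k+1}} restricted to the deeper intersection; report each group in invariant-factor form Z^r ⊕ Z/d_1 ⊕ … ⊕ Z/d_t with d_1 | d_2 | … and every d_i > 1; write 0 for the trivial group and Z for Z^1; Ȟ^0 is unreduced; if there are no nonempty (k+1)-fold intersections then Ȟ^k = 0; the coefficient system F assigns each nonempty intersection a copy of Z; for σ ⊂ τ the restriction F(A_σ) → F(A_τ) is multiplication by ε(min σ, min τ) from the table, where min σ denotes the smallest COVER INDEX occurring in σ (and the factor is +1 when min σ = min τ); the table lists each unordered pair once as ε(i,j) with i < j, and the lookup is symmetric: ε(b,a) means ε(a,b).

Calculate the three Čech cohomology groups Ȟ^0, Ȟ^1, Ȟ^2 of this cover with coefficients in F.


Ȟ^0 ≅ 0, Ȟ^1 ≅ Z ⊕ Z/2, Ȟ^2 ≅ 0

cover nerve:
  A12={x7} A13={x3} A14={x2} A15={x4,x6} A23={x5} A45={x1}
C dims 5,6; δ0: rk 5, SNF 1^4·2
Ȟ^0: (5−5)−0=0 ⇒ 0
Ȟ^1: (6−0)−5=1 plus torsion [2] ⇒ Z ⊕ Z/2
Ȟ^2: (0−0)−0=0 ⇒ 0


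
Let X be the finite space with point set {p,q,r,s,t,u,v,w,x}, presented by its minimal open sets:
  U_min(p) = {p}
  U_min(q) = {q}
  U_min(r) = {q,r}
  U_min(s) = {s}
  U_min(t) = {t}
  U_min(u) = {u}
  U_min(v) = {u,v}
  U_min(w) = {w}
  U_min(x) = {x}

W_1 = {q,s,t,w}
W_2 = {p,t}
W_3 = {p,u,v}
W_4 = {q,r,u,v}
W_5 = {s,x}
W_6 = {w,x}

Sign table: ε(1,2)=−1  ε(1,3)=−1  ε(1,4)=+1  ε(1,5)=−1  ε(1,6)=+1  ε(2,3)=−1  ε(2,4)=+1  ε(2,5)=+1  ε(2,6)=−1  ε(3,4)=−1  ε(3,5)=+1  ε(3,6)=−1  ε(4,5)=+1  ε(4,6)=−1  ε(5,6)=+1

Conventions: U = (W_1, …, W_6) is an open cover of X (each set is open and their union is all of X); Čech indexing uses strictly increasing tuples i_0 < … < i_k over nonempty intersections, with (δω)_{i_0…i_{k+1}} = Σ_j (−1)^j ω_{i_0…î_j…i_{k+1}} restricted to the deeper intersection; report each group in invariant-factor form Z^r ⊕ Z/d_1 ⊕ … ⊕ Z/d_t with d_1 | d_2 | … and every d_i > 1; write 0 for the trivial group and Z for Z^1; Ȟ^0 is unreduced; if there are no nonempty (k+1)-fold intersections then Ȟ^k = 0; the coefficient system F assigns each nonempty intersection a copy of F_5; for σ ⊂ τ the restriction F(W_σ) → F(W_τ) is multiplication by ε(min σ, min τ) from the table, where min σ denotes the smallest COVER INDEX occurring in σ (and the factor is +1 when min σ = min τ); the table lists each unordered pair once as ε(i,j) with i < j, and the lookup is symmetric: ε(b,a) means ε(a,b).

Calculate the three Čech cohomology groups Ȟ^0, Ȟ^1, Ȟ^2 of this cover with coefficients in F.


Ȟ^0 ≅ 0, Ȟ^1 ≅ Z/5, Ȟ^2 ≅ 0

nerve of the cover:
  W12={t} W14={q} W15={s} W16={w} W23={p} W34={u,v} W56={x}
C dims 6,7; δ0: rk_F5 6
Ȟ^0 = (6 − 6) − 0 = 0, so Ȟ^0 ≅ 0
Ȟ^1 = (7 − 0) − 6 = 1, so Ȟ^1 ≅ Z/5
Ȟ^2 = (0 − 0) − 0 = 0, so Ȟ^2 ≅ 0


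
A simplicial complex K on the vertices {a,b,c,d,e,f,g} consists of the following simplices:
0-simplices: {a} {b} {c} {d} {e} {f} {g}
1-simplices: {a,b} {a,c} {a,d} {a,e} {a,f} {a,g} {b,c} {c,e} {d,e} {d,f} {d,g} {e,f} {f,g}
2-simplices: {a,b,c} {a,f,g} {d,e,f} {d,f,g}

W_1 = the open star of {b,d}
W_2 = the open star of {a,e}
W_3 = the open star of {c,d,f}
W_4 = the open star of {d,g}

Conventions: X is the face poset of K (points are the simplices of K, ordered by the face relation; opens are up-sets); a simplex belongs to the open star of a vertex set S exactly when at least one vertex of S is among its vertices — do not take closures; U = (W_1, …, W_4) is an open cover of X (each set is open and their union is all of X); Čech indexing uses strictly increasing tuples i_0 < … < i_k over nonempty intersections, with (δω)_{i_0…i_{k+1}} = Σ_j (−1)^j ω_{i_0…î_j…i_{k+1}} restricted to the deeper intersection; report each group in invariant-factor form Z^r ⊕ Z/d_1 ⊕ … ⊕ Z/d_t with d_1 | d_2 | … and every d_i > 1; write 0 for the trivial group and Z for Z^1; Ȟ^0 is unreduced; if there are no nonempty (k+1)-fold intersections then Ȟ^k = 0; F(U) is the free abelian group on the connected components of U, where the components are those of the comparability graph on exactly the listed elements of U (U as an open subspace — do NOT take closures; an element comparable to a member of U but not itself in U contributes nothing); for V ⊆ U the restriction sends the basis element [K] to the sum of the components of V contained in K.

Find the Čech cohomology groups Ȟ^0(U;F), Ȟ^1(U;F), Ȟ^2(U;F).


cover nerve:
  W1={{b},{d},{a,b},{a,d},{b,c},{d,e},{d,f},{d,g},{a,b,c},{d,e,f},{d,f,g}} W2={{a},{e},{a,b},{a,c},{a,d},{a,e},{a,f},{a,g},{c,e},{d,e},{e,f},{a,b,c},{a,f,g},{d,e,f}} W3={{c},{d},{f},{a,c},{a,d},{a,f},{b,c},{c,e},{d,e},{d,f},{d,g},{e,f},{f,g},{a,b,c},{a,f,g},{d,e,f},{d,f,g}} W4={{d},{g},{a,d},{a,g},{d,e},{d,f},{d,g},{f,g},{a,f,g},{d,e,f},{d,f,g}}
  W12={{a,b},{a,d},{d,e},{a,b,c},{d,e,f}} W13={{d},{a,d},{b,c},{d,e},{d,f},{d,g},{a,b,c},{d,e,f},{d,f,g}} W14={{d},{a,d},{d,e},{d,f},{d,g},{d,e,f},{d,f,g}} W23={{a,c},{a,d},{a,f},{c,e},{d,e},{e,f},{a,b,c},{a,f,g},{d,e,f}} W24={{a,d},{a,g},{d,e},{a,f,g},{d,e,f}} W34={{d},{a,d},{d,e},{d,f},{d,g},{f,g},{a,f,g},{d,e,f},{d,f,g}}
  W123={{a,d},{d,e},{a,b,c},{d,e,f}} W124={{a,d},{d,e},{d,e,f}} W134={{d},{a,d},{d,e},{d,f},{d,g},{d,e,f},{d,f,g}} W234={{a,d},{d,e},{a,f,g},{d,e,f}}
  W1234={{a,d},{d,e},{d,e,f}}
components per intersection:
  W1: {{b},{a,b},{b,c},{a,b,c}} {{d},{a,d},{d,e},{d,f},{d,g},{d,e,f},{d,f,g}}
  W2: {{a},{e},{a,b},{a,c},{a,d},{a,e},{a,f},{a,g},{c,e},{d,e},{e,f},{a,b,c},{a,f,g},{d,e,f}}
  W3: {{c},{a,c},{b,c},{c,e},{a,b,c}} {{d},{f},{a,d},{a,f},{d,e},{d,f},{d,g},{e,f},{f,g},{a,f,g},{d,e,f},{d,f,g}}
  W4: {{d},{g},{a,d},{a,g},{d,e},{d,f},{d,g},{f,g},{a,f,g},{d,e,f},{d,f,g}}
  W12: {{a,b},{a,b,c}} {{a,d}} {{d,e},{d,e,f}}
  W13: {{d},{a,d},{d,e},{d,f},{d,g},{d,e,f},{d,f,g}} {{b,c},{a,b,c}}
  W14: {{d},{a,d},{d,e},{d,f},{d,g},{d,e,f},{d,f,g}}
  W23: {{a,c},{a,b,c}} {{a,d}} {{a,f},{a,f,g}} {{c,e}} {{d,e},{e,f},{d,e,f}}
  W24: {{a,d}} {{a,g},{a,f,g}} {{d,e},{d,e,f}}
  W34: {{d},{a,d},{d,e},{d,f},{d,g},{f,g},{a,f,g},{d,e,f},{d,f,g}}
  W123: {{a,d}} {{d,e},{d,e,f}} {{a,b,c}}
  W124: {{a,d}} {{d,e},{d,e,f}}
  W134: {{d},{a,d},{d,e},{d,f},{d,g},{d,e,f},{d,f,g}}
  W234: {{a,d}} {{d,e},{d,e,f}} {{a,f,g}}
  W1234: {{a,d}} {{d,e},{d,e,f}}
C dims 6,15,9,2; δ0: rk 5, SNF 1^5; δ1: rk 7, SNF 1^7; δ2: rk 2, SNF 1^2
Ȟ^0: (6−5)−0=1 ⇒ Z
Ȟ^1: (15−7)−5=3 ⇒ Z^3
Ȟ^2: (9−2)−7=0 ⇒ 0

Ȟ^0 = Z, Ȟ^1 = Z^3, Ȟ^2 = 0


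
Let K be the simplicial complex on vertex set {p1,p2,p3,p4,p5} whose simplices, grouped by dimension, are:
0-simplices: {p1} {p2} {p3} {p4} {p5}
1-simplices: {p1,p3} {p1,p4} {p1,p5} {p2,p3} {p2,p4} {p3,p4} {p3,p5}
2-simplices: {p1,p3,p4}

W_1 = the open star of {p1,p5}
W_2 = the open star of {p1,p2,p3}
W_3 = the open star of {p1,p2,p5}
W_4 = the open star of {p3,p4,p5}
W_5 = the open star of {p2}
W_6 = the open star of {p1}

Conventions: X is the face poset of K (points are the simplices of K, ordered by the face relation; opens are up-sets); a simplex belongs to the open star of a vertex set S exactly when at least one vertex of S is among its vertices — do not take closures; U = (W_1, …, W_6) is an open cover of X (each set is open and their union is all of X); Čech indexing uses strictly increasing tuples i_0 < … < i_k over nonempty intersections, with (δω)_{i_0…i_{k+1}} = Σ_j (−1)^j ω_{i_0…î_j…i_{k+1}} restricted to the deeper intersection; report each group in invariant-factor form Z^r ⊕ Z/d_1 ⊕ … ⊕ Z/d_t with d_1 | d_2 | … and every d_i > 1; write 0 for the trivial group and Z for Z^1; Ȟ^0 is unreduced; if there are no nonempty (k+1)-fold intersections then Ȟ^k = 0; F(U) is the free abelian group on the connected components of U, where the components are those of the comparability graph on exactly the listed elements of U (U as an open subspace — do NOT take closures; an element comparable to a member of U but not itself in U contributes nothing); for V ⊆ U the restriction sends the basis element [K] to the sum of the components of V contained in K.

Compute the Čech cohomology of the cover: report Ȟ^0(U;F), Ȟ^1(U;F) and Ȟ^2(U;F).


nonempty overlaps:
  W1={{p1},{p5},{p1,p3},{p1,p4},{p1,p5},{p3,p5},{p1,p3,p4}} W2={{p1},{p2},{p3},{p1,p3},{p1,p4},{p1,p5},{p2,p3},{p2,p4},{p3,p4},{p3,p5},{p1,p3,p4}} W3={{p1},{p2},{p5},{p1,p3},{p1,p4},{p1,p5},{p2,p3},{p2,p4},{p3,p5},{p1,p3,p4}} W4={{p3},{p4},{p5},{p1,p3},{p1,p4},{p1,p5},{p2,p3},{p2,p4},{p3,p4},{p3,p5},{p1,p3,p4}} W5={{p2},{p2,p3},{p2,p4}} W6={{p1},{p1,p3},{p1,p4},{p1,p5},{p1,p3,p4}}
  W12={{p1},{p1,p3},{p1,p4},{p1,p5},{p3,p5},{p1,p3,p4}} W13={{p1},{p5},{p1,p3},{p1,p4},{p1,p5},{p3,p5},{p1,p3,p4}} W14={{p5},{p1,p3},{p1,p4},{p1,p5},{p3,p5},{p1,p3,p4}} W16={{p1},{p1,p3},{p1,p4},{p1,p5},{p1,p3,p4}} W23={{p1},{p2},{p1,p3},{p1,p4},{p1,p5},{p2,p3},{p2,p4},{p3,p5},{p1,p3,p4}} W24={{p3},{p1,p3},{p1,p4},{p1,p5},{p2,p3},{p2,p4},{p3,p4},{p3,p5},{p1,p3,p4}} W25={{p2},{p2,p3},{p2,p4}} W26={{p1},{p1,p3},{p1,p4},{p1,p5},{p1,p3,p4}} W34={{p5},{p1,p3},{p1,p4},{p1,p5},{p2,p3},{p2,p4},{p3,p5},{p1,p3,p4}} W35={{p2},{p2,p3},{p2,p4}} W36={{p1},{p1,p3},{p1,p4},{p1,p5},{p1,p3,p4}} W45={{p2,p3},{p2,p4}} W46={{p1,p3},{p1,p4},{p1,p5},{p1,p3,p4}}
  W123={{p1},{p1,p3},{p1,p4},{p1,p5},{p3,p5},{p1,p3,p4}} W124={{p1,p3},{p1,p4},{p1,p5},{p3,p5},{p1,p3,p4}} W126={{p1},{p1,p3},{p1,p4},{p1,p5},{p1,p3,p4}} W134={{p5},{p1,p3},{p1,p4},{p1,p5},{p3,p5},{p1,p3,p4}} W136={{p1},{p1,p3},{p1,p4},{p1,p5},{p1,p3,p4}} W146={{p1,p3},{p1,p4},{p1,p5},{p1,p3,p4}} W234={{p1,p3},{p1,p4},{p1,p5},{p2,p3},{p2,p4},{p3,p5},{p1,p3,p4}} W235={{p2},{p2,p3},{p2,p4}} W236={{p1},{p1,p3},{p1,p4},{p1,p5},{p1,p3,p4}} W245={{p2,p3},{p2,p4}} W246={{p1,p3},{p1,p4},{p1,p5},{p1,p3,p4}} W345={{p2,p3},{p2,p4}} W346={{p1,p3},{p1,p4},{p1,p5},{p1,p3,p4}}
  W1234={{p1,p3},{p1,p4},{p1,p5},{p3,p5},{p1,p3,p4}} W1236={{p1},{p1,p3},{p1,p4},{p1,p5},{p1,p3,p4}} W1246={{p1,p3},{p1,p4},{p1,p5},{p1,p3,p4}} W1346={{p1,p3},{p1,p4},{p1,p5},{p1,p3,p4}} W2345={{p2,p3},{p2,p4}} W2346={{p1,p3},{p1,p4},{p1,p5},{p1,p3,p4}}
  W12346={{p1,p3},{p1,p4},{p1,p5},{p1,p3,p4}}
components per intersection:
  W1: {{p1},{p5},{p1,p3},{p1,p4},{p1,p5},{p3,p5},{p1,p3,p4}}
  W2: {{p1},{p2},{p3},{p1,p3},{p1,p4},{p1,p5},{p2,p3},{p2,p4},{p3,p4},{p3,p5},{p1,p3,p4}}
  W3: {{p1},{p5},{p1,p3},{p1,p4},{p1,p5},{p3,p5},{p1,p3,p4}} {{p2},{p2,p3},{p2,p4}}
  W4: {{p3},{p4},{p5},{p1,p3},{p1,p4},{p1,p5},{p2,p3},{p2,p4},{p3,p4},{p3,p5},{p1,p3,p4}}
  W5: {{p2},{p2,p3},{p2,p4}}
  W6: {{p1},{p1,p3},{p1,p4},{p1,p5},{p1,p3,p4}}
  W12: {{p1},{p1,p3},{p1,p4},{p1,p5},{p1,p3,p4}} {{p3,p5}}
  W13: {{p1},{p5},{p1,p3},{p1,p4},{p1,p5},{p3,p5},{p1,p3,p4}}
  W14: {{p5},{p1,p5},{p3,p5}} {{p1,p3},{p1,p4},{p1,p3,p4}}
  W16: {{p1},{p1,p3},{p1,p4},{p1,p5},{p1,p3,p4}}
  W23: {{p1},{p1,p3},{p1,p4},{p1,p5},{p1,p3,p4}} {{p2},{p2,p3},{p2,p4}} {{p3,p5}}
  W24: {{p3},{p1,p3},{p1,p4},{p2,p3},{p3,p4},{p3,p5},{p1,p3,p4}} {{p1,p5}} {{p2,p4}}
  W25: {{p2},{p2,p3},{p2,p4}}
  W26: {{p1},{p1,p3},{p1,p4},{p1,p5},{p1,p3,p4}}
  W34: {{p5},{p1,p5},{p3,p5}} {{p1,p3},{p1,p4},{p1,p3,p4}} {{p2,p3}} {{p2,p4}}
  W35: {{p2},{p2,p3},{p2,p4}}
  W36: {{p1},{p1,p3},{p1,p4},{p1,p5},{p1,p3,p4}}
  W45: {{p2,p3}} {{p2,p4}}
  W46: {{p1,p3},{p1,p4},{p1,p3,p4}} {{p1,p5}}
  W123: {{p1},{p1,p3},{p1,p4},{p1,p5},{p1,p3,p4}} {{p3,p5}}
  W124: {{p1,p3},{p1,p4},{p1,p3,p4}} {{p1,p5}} {{p3,p5}}
  W126: {{p1},{p1,p3},{p1,p4},{p1,p5},{p1,p3,p4}}
  W134: {{p5},{p1,p5},{p3,p5}} {{p1,p3},{p1,p4},{p1,p3,p4}}
  W136: {{p1},{p1,p3},{p1,p4},{p1,p5},{p1,p3,p4}}
  W146: {{p1,p3},{p1,p4},{p1,p3,p4}} {{p1,p5}}
  W234: {{p1,p3},{p1,p4},{p1,p3,p4}} {{p1,p5}} {{p2,p3}} {{p2,p4}} {{p3,p5}}
  W235: {{p2},{p2,p3},{p2,p4}}
  W236: {{p1},{p1,p3},{p1,p4},{p1,p5},{p1,p3,p4}}
  W245: {{p2,p3}} {{p2,p4}}
  W246: {{p1,p3},{p1,p4},{p1,p3,p4}} {{p1,p5}}
  W345: {{p2,p3}} {{p2,p4}}
  W346: {{p1,p3},{p1,p4},{p1,p3,p4}} {{p1,p5}}
  W1234: {{p1,p3},{p1,p4},{p1,p3,p4}} {{p1,p5}} {{p3,p5}}
  W1236: {{p1},{p1,p3},{p1,p4},{p1,p5},{p1,p3,p4}}
  W1246: {{p1,p3},{p1,p4},{p1,p3,p4}} {{p1,p5}}
  W1346: {{p1,p3},{p1,p4},{p1,p3,p4}} {{p1,p5}}
  W2345: {{p2,p3}} {{p2,p4}}
  W2346: {{p1,p3},{p1,p4},{p1,p3,p4}} {{p1,p5}}
  W12346: {{p1,p3},{p1,p4},{p1,p3,p4}} {{p1,p5}}
C dims 7,24,26,12; δ0: rk 6, SNF 1^6; δ1: rk 16, SNF 1^16; δ2: rk 10, SNF 1^10
degree 0: 7−6−0 = 1 → Ȟ^0 ≅ Z
degree 1: 24−16−6 = 2 → Ȟ^1 ≅ Z^2
degree 2: 26−10−16 = 0 → Ȟ^2 ≅ 0

Ȟ^0 = Z, Ȟ^1 = Z^2 and Ȟ^2 = 0


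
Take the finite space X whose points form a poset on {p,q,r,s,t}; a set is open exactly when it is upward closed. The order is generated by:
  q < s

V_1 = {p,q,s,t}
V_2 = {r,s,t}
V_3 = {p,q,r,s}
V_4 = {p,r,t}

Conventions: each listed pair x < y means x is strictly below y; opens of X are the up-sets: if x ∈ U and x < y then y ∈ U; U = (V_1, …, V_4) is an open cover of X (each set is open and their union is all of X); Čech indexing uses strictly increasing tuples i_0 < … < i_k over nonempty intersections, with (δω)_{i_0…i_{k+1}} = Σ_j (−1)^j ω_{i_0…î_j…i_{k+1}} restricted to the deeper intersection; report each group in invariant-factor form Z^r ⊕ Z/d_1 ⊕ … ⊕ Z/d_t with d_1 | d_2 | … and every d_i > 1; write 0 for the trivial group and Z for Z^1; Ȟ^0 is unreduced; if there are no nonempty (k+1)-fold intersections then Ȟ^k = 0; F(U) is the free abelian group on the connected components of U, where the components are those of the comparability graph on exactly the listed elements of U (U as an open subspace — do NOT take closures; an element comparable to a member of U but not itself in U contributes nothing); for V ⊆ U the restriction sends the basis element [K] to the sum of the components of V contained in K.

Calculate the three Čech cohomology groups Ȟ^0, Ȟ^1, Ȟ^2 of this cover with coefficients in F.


nerve simplices:
  V12={s,t} V13={p,q,s} V14={p,t} V23={r,s} V24={r,t} V34={p,r}
  V123={s} V124={t} V134={p} V234={r}
components per intersection:
  V1: {p} {q,s} {t}
  V2: {r} {s} {t}
  V3: {p} {q,s} {r}
  V4: {p} {r} {t}
  V12: {s} {t}
  V13: {p} {q,s}
  V14: {p} {t}
  V23: {r} {s}
  V24: {r} {t}
  V34: {p} {r}
  V123: {s}
  V124: {t}
  V134: {p}
  V234: {r}
C dims 12,12,4; δ0: rk 8, SNF 1^8; δ1: rk 4, SNF 1^4
degree 0: 12−8−0 = 4 → Ȟ^0 ≅ Z^4
degree 1: 12−4−8 = 0 → Ȟ^1 ≅ 0
degree 2: 4−0−4 = 0 → Ȟ^2 ≅ 0

Ȟ^0 ≅ Z^4, Ȟ^1 ≅ 0, Ȟ^2 ≅ 0


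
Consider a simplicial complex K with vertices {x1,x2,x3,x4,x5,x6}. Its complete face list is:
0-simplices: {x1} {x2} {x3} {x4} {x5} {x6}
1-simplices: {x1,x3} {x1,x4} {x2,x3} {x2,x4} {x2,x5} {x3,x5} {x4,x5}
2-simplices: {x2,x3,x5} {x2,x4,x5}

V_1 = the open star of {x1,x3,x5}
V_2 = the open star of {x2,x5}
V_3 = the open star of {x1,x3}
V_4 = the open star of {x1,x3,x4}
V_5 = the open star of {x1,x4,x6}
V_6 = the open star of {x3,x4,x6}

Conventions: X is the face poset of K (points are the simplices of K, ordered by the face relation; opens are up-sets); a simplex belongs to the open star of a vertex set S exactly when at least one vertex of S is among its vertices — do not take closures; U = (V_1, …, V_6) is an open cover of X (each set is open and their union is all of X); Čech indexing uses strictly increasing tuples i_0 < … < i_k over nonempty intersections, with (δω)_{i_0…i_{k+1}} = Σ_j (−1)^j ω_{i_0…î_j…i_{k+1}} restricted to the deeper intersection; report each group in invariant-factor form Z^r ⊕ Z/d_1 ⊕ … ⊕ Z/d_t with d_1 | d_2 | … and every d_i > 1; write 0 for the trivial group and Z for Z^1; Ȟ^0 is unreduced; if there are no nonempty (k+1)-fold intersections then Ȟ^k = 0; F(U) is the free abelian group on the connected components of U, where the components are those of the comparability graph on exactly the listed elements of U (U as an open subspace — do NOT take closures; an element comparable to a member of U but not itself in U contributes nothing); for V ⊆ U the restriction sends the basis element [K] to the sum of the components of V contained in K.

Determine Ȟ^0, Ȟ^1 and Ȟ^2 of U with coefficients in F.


intersection data:
  V1={{x1},{x3},{x5},{x1,x3},{x1,x4},{x2,x3},{x2,x5},{x3,x5},{x4,x5},{x2,x3,x5},{x2,x4,x5}} V2={{x2},{x5},{x2,x3},{x2,x4},{x2,x5},{x3,x5},{x4,x5},{x2,x3,x5},{x2,x4,x5}} V3={{x1},{x3},{x1,x3},{x1,x4},{x2,x3},{x3,x5},{x2,x3,x5}} V4={{x1},{x3},{x4},{x1,x3},{x1,x4},{x2,x3},{x2,x4},{x3,x5},{x4,x5},{x2,x3,x5},{x2,x4,x5}} V5={{x1},{x4},{x6},{x1,x3},{x1,x4},{x2,x4},{x4,x5},{x2,x4,x5}} V6={{x3},{x4},{x6},{x1,x3},{x1,x4},{x2,x3},{x2,x4},{x3,x5},{x4,x5},{x2,x3,x5},{x2,x4,x5}}
  V12={{x5},{x2,x3},{x2,x5},{x3,x5},{x4,x5},{x2,x3,x5},{x2,x4,x5}} V13={{x1},{x3},{x1,x3},{x1,x4},{x2,x3},{x3,x5},{x2,x3,x5}} V14={{x1},{x3},{x1,x3},{x1,x4},{x2,x3},{x3,x5},{x4,x5},{x2,x3,x5},{x2,x4,x5}} V15={{x1},{x1,x3},{x1,x4},{x4,x5},{x2,x4,x5}} V16={{x3},{x1,x3},{x1,x4},{x2,x3},{x3,x5},{x4,x5},{x2,x3,x5},{x2,x4,x5}} V23={{x2,x3},{x3,x5},{x2,x3,x5}} V24={{x2,x3},{x2,x4},{x3,x5},{x4,x5},{x2,x3,x5},{x2,x4,x5}} V25={{x2,x4},{x4,x5},{x2,x4,x5}} V26={{x2,x3},{x2,x4},{x3,x5},{x4,x5},{x2,x3,x5},{x2,x4,x5}} V34={{x1},{x3},{x1,x3},{x1,x4},{x2,x3},{x3,x5},{x2,x3,x5}} V35={{x1},{x1,x3},{x1,x4}} V36={{x3},{x1,x3},{x1,x4},{x2,x3},{x3,x5},{x2,x3,x5}} V45={{x1},{x4},{x1,x3},{x1,x4},{x2,x4},{x4,x5},{x2,x4,x5}} V46={{x3},{x4},{x1,x3},{x1,x4},{x2,x3},{x2,x4},{x3,x5},{x4,x5},{x2,x3,x5},{x2,x4,x5}} V56={{x4},{x6},{x1,x3},{x1,x4},{x2,x4},{x4,x5},{x2,x4,x5}}
  V123={{x2,x3},{x3,x5},{x2,x3,x5}} V124={{x2,x3},{x3,x5},{x4,x5},{x2,x3,x5},{x2,x4,x5}} V125={{x4,x5},{x2,x4,x5}} V126={{x2,x3},{x3,x5},{x4,x5},{x2,x3,x5},{x2,x4,x5}} V134={{x1},{x3},{x1,x3},{x1,x4},{x2,x3},{x3,x5},{x2,x3,x5}} V135={{x1},{x1,x3},{x1,x4}} V136={{x3},{x1,x3},{x1,x4},{x2,x3},{x3,x5},{x2,x3,x5}} V145={{x1},{x1,x3},{x1,x4},{x4,x5},{x2,x4,x5}} V146={{x3},{x1,x3},{x1,x4},{x2,x3},{x3,x5},{x4,x5},{x2,x3,x5},{x2,x4,x5}} V156={{x1,x3},{x1,x4},{x4,x5},{x2,x4,x5}} V234={{x2,x3},{x3,x5},{x2,x3,x5}} V236={{x2,x3},{x3,x5},{x2,x3,x5}} V245={{x2,x4},{x4,x5},{x2,x4,x5}} V246={{x2,x3},{x2,x4},{x3,x5},{x4,x5},{x2,x3,x5},{x2,x4,x5}} V256={{x2,x4},{x4,x5},{x2,x4,x5}} V345={{x1},{x1,x3},{x1,x4}} V346={{x3},{x1,x3},{x1,x4},{x2,x3},{x3,x5},{x2,x3,x5}} V356={{x1,x3},{x1,x4}} V456={{x4},{x1,x3},{x1,x4},{x2,x4},{x4,x5},{x2,x4,x5}}
  V1234={{x2,x3},{x3,x5},{x2,x3,x5}} V1236={{x2,x3},{x3,x5},{x2,x3,x5}} V1245={{x4,x5},{x2,x4,x5}} V1246={{x2,x3},{x3,x5},{x4,x5},{x2,x3,x5},{x2,x4,x5}} V1256={{x4,x5},{x2,x4,x5}} V1345={{x1},{x1,x3},{x1,x4}} V1346={{x3},{x1,x3},{x1,x4},{x2,x3},{x3,x5},{x2,x3,x5}} V1356={{x1,x3},{x1,x4}} V1456={{x1,x3},{x1,x4},{x4,x5},{x2,x4,x5}} V2346={{x2,x3},{x3,x5},{x2,x3,x5}} V2456={{x2,x4},{x4,x5},{x2,x4,x5}} V3456={{x1,x3},{x1,x4}}
  V12346={{x2,x3},{x3,x5},{x2,x3,x5}} V12456={{x4,x5},{x2,x4,x5}} V13456={{x1,x3},{x1,x4}}
components per intersection:
  V1: {{x1},{x3},{x5},{x1,x3},{x1,x4},{x2,x3},{x2,x5},{x3,x5},{x4,x5},{x2,x3,x5},{x2,x4,x5}}
  V2: {{x2},{x5},{x2,x3},{x2,x4},{x2,x5},{x3,x5},{x4,x5},{x2,x3,x5},{x2,x4,x5}}
  V3: {{x1},{x3},{x1,x3},{x1,x4},{x2,x3},{x3,x5},{x2,x3,x5}}
  V4: {{x1},{x3},{x4},{x1,x3},{x1,x4},{x2,x3},{x2,x4},{x3,x5},{x4,x5},{x2,x3,x5},{x2,x4,x5}}
  V5: {{x1},{x4},{x1,x3},{x1,x4},{x2,x4},{x4,x5},{x2,x4,x5}} {{x6}}
  V6: {{x3},{x1,x3},{x2,x3},{x3,x5},{x2,x3,x5}} {{x4},{x1,x4},{x2,x4},{x4,x5},{x2,x4,x5}} {{x6}}
  V12: {{x5},{x2,x3},{x2,x5},{x3,x5},{x4,x5},{x2,x3,x5},{x2,x4,x5}}
  V13: {{x1},{x3},{x1,x3},{x1,x4},{x2,x3},{x3,x5},{x2,x3,x5}}
  V14: {{x1},{x3},{x1,x3},{x1,x4},{x2,x3},{x3,x5},{x2,x3,x5}} {{x4,x5},{x2,x4,x5}}
  V15: {{x1},{x1,x3},{x1,x4}} {{x4,x5},{x2,x4,x5}}
  V16: {{x3},{x1,x3},{x2,x3},{x3,x5},{x2,x3,x5}} {{x1,x4}} {{x4,x5},{x2,x4,x5}}
  V23: {{x2,x3},{x3,x5},{x2,x3,x5}}
  V24: {{x2,x3},{x3,x5},{x2,x3,x5}} {{x2,x4},{x4,x5},{x2,x4,x5}}
  V25: {{x2,x4},{x4,x5},{x2,x4,x5}}
  V26: {{x2,x3},{x3,x5},{x2,x3,x5}} {{x2,x4},{x4,x5},{x2,x4,x5}}
  V34: {{x1},{x3},{x1,x3},{x1,x4},{x2,x3},{x3,x5},{x2,x3,x5}}
  V35: {{x1},{x1,x3},{x1,x4}}
  V36: {{x3},{x1,x3},{x2,x3},{x3,x5},{x2,x3,x5}} {{x1,x4}}
  V45: {{x1},{x4},{x1,x3},{x1,x4},{x2,x4},{x4,x5},{x2,x4,x5}}
  V46: {{x3},{x1,x3},{x2,x3},{x3,x5},{x2,x3,x5}} {{x4},{x1,x4},{x2,x4},{x4,x5},{x2,x4,x5}}
  V56: {{x4},{x1,x4},{x2,x4},{x4,x5},{x2,x4,x5}} {{x6}} {{x1,x3}}
  V123: {{x2,x3},{x3,x5},{x2,x3,x5}}
  V124: {{x2,x3},{x3,x5},{x2,x3,x5}} {{x4,x5},{x2,x4,x5}}
  V125: {{x4,x5},{x2,x4,x5}}
  V126: {{x2,x3},{x3,x5},{x2,x3,x5}} {{x4,x5},{x2,x4,x5}}
  V134: {{x1},{x3},{x1,x3},{x1,x4},{x2,x3},{x3,x5},{x2,x3,x5}}
  V135: {{x1},{x1,x3},{x1,x4}}
  V136: {{x3},{x1,x3},{x2,x3},{x3,x5},{x2,x3,x5}} {{x1,x4}}
  V145: {{x1},{x1,x3},{x1,x4}} {{x4,x5},{x2,x4,x5}}
  V146: {{x3},{x1,x3},{x2,x3},{x3,x5},{x2,x3,x5}} {{x1,x4}} {{x4,x5},{x2,x4,x5}}
  V156: {{x1,x3}} {{x1,x4}} {{x4,x5},{x2,x4,x5}}
  V234: {{x2,x3},{x3,x5},{x2,x3,x5}}
  V236: {{x2,x3},{x3,x5},{x2,x3,x5}}
  V245: {{x2,x4},{x4,x5},{x2,x4,x5}}
  V246: {{x2,x3},{x3,x5},{x2,x3,x5}} {{x2,x4},{x4,x5},{x2,x4,x5}}
  V256: {{x2,x4},{x4,x5},{x2,x4,x5}}
  V345: {{x1},{x1,x3},{x1,x4}}
  V346: {{x3},{x1,x3},{x2,x3},{x3,x5},{x2,x3,x5}} {{x1,x4}}
  V356: {{x1,x3}} {{x1,x4}}
  V456: {{x4},{x1,x4},{x2,x4},{x4,x5},{x2,x4,x5}} {{x1,x3}}
  V1234: {{x2,x3},{x3,x5},{x2,x3,x5}}
  V1236: {{x2,x3},{x3,x5},{x2,x3,x5}}
  V1245: {{x4,x5},{x2,x4,x5}}
  V1246: {{x2,x3},{x3,x5},{x2,x3,x5}} {{x4,x5},{x2,x4,x5}}
  V1256: {{x4,x5},{x2,x4,x5}}
  V1345: {{x1},{x1,x3},{x1,x4}}
  V1346: {{x3},{x1,x3},{x2,x3},{x3,x5},{x2,x3,x5}} {{x1,x4}}
  V1356: {{x1,x3}} {{x1,x4}}
  V1456: {{x1,x3}} {{x1,x4}} {{x4,x5},{x2,x4,x5}}
  V2346: {{x2,x3},{x3,x5},{x2,x3,x5}}
  V2456: {{x2,x4},{x4,x5},{x2,x4,x5}}
  V3456: {{x1,x3}} {{x1,x4}}
  V12346: {{x2,x3},{x3,x5},{x2,x3,x5}}
  V12456: {{x4,x5},{x2,x4,x5}}
  V13456: {{x1,x3}} {{x1,x4}}
C dims 9,25,31,18; δ0: rk 7, SNF 1^7; δ1: rk 17, SNF 1^17; δ2: rk 14, SNF 1^14
Ȟ^0 = (9 − 7) − 0 = 2, so Ȟ^0 ≅ Z^2
Ȟ^1 = (25 − 17) − 7 = 1, so Ȟ^1 ≅ Z
Ȟ^2 = (31 − 14) − 17 = 0, so Ȟ^2 ≅ 0

Ȟ^0 = Z^2, Ȟ^1 = Z and Ȟ^2 = 0


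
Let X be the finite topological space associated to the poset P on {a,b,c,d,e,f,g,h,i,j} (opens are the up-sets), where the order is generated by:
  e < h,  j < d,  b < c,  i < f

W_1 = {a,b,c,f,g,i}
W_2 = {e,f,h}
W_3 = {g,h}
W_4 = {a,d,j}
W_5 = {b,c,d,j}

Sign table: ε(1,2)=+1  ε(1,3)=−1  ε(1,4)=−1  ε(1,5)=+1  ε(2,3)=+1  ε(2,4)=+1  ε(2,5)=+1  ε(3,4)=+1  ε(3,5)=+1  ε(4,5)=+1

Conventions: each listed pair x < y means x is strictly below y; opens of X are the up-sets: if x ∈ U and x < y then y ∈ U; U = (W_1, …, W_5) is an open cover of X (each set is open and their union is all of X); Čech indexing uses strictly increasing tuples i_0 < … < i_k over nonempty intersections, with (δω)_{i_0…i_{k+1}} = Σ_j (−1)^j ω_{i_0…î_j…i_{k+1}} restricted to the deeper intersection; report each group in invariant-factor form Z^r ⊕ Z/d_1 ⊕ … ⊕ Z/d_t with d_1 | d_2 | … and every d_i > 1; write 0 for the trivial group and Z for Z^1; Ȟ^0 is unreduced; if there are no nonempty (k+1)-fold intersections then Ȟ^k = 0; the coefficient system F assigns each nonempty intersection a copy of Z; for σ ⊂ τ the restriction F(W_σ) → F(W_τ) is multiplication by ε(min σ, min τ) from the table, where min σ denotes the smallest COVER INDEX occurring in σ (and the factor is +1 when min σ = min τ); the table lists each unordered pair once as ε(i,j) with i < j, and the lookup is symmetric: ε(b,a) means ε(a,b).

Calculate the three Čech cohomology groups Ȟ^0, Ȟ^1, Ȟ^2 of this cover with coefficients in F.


nerve of the cover:
  W12={f} W13={g} W14={a} W15={b,c} W23={h} W45={d,j}
C dims 5,6; δ0: rk 5, SNF 1^4·2
Ȟ^0 = (5 − 5) − 0 = 0, so Ȟ^0 ≅ 0
Ȟ^1 = (6 − 0) − 5 = 1 plus torsion [2], so Ȟ^1 ≅ Z ⊕ Z/2
Ȟ^2 = (0 − 0) − 0 = 0, so Ȟ^2 ≅ 0

Ȟ^0(U;F) ≅ 0, Ȟ^1(U;F) ≅ Z ⊕ Z/2 and Ȟ^2(U;F) ≅ 0


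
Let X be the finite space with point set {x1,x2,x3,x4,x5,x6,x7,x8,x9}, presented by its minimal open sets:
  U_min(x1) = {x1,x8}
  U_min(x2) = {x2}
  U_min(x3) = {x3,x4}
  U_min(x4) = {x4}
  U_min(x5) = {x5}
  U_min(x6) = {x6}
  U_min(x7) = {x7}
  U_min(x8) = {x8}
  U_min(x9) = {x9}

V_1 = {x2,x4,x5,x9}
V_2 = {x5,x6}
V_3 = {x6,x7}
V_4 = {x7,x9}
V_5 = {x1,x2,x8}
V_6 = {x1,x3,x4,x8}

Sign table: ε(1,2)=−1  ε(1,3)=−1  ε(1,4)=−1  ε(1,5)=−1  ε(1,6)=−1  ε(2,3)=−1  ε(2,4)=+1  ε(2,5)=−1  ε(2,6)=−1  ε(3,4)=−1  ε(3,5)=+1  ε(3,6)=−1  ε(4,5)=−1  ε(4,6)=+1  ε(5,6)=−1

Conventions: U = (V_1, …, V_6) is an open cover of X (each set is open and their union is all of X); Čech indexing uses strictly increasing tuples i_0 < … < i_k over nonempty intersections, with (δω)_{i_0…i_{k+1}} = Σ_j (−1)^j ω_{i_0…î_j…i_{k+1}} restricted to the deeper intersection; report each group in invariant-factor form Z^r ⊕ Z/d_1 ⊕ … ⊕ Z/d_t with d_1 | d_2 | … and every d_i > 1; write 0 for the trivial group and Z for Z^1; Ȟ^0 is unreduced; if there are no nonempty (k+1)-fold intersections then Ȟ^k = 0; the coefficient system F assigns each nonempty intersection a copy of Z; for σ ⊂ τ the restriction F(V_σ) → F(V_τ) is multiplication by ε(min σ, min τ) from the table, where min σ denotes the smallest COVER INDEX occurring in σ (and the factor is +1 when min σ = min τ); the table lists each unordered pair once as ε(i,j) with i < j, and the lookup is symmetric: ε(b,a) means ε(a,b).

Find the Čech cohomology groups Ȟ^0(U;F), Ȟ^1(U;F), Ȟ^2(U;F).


nonempty overlaps:
  V12={x5} V14={x9} V15={x2} V16={x4} V23={x6} V34={x7} V56={x1,x8}
C dims 6,7; δ0: rk 6, SNF 1^5·2
degree 0: 6−6−0 = 0 → Ȟ^0 ≅ 0
degree 1: 7−0−6 = 1 plus torsion [2] → Ȟ^1 ≅ Z ⊕ Z/2
degree 2: 0−0−0 = 0 → Ȟ^2 ≅ 0

Ȟ^0 = 0,  Ȟ^1 = Z ⊕ Z/2,  Ȟ^2 = 0


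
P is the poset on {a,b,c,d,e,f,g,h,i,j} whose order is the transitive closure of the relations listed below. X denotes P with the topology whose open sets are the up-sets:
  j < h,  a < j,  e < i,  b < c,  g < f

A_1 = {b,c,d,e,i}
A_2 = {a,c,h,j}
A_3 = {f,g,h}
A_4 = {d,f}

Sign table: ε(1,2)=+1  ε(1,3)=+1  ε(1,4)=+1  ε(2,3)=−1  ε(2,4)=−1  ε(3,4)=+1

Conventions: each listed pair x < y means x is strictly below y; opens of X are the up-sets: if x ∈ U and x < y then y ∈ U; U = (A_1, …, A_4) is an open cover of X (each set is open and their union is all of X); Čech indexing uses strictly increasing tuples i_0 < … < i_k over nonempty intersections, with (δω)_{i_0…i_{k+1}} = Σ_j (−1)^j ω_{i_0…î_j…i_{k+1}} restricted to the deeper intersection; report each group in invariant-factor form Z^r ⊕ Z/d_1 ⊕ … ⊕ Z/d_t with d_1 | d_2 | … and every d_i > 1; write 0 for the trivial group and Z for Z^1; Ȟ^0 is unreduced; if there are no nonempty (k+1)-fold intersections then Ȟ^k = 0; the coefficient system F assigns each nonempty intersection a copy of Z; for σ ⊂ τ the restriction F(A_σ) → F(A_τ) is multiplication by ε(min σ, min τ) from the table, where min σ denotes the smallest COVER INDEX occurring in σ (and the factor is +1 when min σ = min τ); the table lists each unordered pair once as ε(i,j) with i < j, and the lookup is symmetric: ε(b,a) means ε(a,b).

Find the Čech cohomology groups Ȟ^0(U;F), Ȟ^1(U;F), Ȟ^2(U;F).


nonempty overlaps:
  A12={c} A14={d} A23={h} A34={f}
C dims 4,4; δ0: rk 4, SNF 1^3·2
degree 0: 4−4−0 = 0 → Ȟ^0 ≅ 0
degree 1: 4−0−4 = 0 plus torsion [2] → Ȟ^1 ≅ Z/2
degree 2: 0−0−0 = 0 → Ȟ^2 ≅ 0

Ȟ^0 ≅ 0; Ȟ^1 ≅ Z/2; Ȟ^2 ≅ 0


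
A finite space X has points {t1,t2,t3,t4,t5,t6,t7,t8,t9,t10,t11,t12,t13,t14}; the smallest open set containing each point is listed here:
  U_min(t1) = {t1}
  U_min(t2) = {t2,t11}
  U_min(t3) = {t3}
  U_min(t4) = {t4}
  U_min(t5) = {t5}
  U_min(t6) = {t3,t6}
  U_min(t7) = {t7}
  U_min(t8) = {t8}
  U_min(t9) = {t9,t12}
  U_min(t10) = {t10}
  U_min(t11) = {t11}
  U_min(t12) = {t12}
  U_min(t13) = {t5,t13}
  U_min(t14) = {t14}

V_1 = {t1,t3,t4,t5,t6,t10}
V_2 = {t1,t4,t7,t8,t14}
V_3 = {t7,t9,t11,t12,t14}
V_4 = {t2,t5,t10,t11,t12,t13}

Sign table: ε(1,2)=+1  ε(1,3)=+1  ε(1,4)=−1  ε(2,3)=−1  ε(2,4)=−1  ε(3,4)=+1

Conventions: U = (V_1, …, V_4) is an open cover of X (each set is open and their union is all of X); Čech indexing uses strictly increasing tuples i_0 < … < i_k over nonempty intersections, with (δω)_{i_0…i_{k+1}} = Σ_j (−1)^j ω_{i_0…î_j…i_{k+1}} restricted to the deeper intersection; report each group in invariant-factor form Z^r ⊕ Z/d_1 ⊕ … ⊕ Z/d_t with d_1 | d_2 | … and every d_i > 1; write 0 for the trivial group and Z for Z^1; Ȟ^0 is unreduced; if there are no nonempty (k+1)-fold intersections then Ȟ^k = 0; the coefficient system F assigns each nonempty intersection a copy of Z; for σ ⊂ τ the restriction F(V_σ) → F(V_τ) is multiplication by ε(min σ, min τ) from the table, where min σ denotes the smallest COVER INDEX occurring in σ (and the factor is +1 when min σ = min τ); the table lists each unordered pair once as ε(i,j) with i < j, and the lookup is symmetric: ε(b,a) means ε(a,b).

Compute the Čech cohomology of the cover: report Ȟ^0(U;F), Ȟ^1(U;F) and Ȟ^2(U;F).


nerve of the cover:
  V12={t1,t4} V14={t5,t10} V23={t7,t14} V34={t11,t12}
C dims 4,4; δ0: rk 3, SNF 1^3
Ȟ^0 = (4 − 3) − 0 = 1, so Ȟ^0 ≅ Z
Ȟ^1 = (4 − 0) − 3 = 1, so Ȟ^1 ≅ Z
Ȟ^2 = (0 − 0) − 0 = 0, so Ȟ^2 ≅ 0

Ȟ^0 ≅ Z; Ȟ^1 ≅ Z; Ȟ^2 ≅ 0


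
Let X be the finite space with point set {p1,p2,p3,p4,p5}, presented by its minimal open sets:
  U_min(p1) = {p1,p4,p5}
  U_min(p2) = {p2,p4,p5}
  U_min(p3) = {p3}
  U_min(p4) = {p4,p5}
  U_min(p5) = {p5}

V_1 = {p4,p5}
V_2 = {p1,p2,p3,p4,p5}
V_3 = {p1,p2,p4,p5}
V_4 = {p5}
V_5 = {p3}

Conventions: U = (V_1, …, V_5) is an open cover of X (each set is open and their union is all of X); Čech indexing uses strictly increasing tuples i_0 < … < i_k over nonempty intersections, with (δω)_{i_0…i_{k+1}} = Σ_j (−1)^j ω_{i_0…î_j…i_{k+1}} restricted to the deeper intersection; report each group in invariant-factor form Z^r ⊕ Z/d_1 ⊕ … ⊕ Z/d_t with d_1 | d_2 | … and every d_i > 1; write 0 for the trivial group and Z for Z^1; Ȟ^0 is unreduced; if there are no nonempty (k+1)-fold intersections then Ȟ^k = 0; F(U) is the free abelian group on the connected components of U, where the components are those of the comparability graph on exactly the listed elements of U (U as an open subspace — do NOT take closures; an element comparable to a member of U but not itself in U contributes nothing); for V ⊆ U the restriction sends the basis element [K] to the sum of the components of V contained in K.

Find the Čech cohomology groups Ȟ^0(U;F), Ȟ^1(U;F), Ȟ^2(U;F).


cover nerve:
  V12={p4,p5} V13={p4,p5} V14={p5} V23={p1,p2,p4,p5} V24={p5} V25={p3} V34={p5}
  V123={p4,p5} V124={p5} V134={p5} V234={p5}
  V1234={p5}
components per intersection:
  V1: {p4,p5}
  V2: {p1,p2,p4,p5} {p3}
  V3: {p1,p2,p4,p5}
  V4: {p5}
  V5: {p3}
  V12: {p4,p5}
  V13: {p4,p5}
  V14: {p5}
  V23: {p1,p2,p4,p5}
  V24: {p5}
  V25: {p3}
  V34: {p5}
  V123: {p4,p5}
  V124: {p5}
  V134: {p5}
  V234: {p5}
  V1234: {p5}
C dims 6,7,4,1; δ0: rk 4, SNF 1^4; δ1: rk 3, SNF 1^3; δ2: rk 1, SNF 1^1
Ȟ^0: (6−4)−0=2 ⇒ Z^2
Ȟ^1: (7−3)−4=0 ⇒ 0
Ȟ^2: (4−1)−3=0 ⇒ 0

Ȟ^0(U;F) ≅ Z^2,  Ȟ^1(U;F) ≅ 0,  Ȟ^2(U;F) ≅ 0


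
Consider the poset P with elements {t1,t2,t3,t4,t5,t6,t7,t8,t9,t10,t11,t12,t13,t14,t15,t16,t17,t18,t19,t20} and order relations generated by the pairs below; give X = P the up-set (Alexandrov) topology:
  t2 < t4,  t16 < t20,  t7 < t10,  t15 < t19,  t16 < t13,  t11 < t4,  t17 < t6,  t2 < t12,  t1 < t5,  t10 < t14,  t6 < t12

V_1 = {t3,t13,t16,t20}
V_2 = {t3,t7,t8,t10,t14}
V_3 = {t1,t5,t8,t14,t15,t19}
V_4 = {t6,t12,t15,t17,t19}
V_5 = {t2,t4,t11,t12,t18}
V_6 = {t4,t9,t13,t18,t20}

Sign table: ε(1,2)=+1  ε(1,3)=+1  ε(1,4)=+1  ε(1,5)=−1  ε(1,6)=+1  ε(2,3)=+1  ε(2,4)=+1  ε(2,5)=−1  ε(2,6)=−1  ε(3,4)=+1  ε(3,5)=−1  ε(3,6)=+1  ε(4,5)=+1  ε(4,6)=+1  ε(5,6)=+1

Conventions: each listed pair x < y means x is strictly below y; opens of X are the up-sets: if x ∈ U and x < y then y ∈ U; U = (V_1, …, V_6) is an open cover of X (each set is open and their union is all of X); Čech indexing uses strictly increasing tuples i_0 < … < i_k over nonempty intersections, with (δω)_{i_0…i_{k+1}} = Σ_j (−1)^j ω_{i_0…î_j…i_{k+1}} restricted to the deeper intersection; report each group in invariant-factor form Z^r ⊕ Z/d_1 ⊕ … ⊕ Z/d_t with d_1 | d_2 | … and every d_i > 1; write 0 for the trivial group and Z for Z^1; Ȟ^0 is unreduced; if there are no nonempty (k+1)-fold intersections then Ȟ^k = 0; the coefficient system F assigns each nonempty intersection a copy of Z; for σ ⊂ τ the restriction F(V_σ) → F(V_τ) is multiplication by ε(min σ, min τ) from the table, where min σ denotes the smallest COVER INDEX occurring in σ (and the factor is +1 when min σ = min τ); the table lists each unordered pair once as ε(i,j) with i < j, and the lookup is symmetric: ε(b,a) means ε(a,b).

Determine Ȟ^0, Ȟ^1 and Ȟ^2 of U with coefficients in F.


Ȟ^0 ≅ Z,  Ȟ^1 ≅ Z,  Ȟ^2 ≅ 0

nerve simplices:
  V12={t3} V16={t13,t20} V23={t8,t14} V34={t15,t19} V45={t12} V56={t4,t18}
C dims 6,6; δ0: rk 5, SNF 1^5
degree 0: 6−5−0 = 1 → Ȟ^0 ≅ Z
degree 1: 6−0−5 = 1 → Ȟ^1 ≅ Z
degree 2: 0−0−0 = 0 → Ȟ^2 ≅ 0
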